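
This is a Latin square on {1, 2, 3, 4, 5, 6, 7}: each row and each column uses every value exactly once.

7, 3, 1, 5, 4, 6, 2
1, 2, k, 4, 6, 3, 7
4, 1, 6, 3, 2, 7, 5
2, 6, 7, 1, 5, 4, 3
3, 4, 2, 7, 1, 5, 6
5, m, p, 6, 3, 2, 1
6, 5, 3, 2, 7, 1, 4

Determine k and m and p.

Cell (2,3): row 2 already has {1, 2, 3, 4, 6, 7} → 5.
For row 6, column 2: column 2 already has {1, 2, 3, 4, 5, 6}; that leaves 7.
Cell (6,3): row 6 already has {1, 2, 3, 5, 6, 7} → 4.

k = 5, m = 7, p = 4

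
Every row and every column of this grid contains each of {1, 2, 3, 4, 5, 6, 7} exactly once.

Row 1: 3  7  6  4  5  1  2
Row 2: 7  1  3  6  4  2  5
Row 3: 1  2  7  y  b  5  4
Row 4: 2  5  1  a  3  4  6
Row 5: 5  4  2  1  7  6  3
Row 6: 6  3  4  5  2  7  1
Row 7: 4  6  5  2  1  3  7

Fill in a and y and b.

a = 7, y = 3, b = 6

Cell (3,5): column 5 already has {1, 2, 3, 4, 5, 7} → 6.
Cell (3,4): row 3 already has {1, 2, 4, 5, 6, 7} → 3.
Cell (4,4): row 4 already has {1, 2, 3, 4, 5, 6} → 7.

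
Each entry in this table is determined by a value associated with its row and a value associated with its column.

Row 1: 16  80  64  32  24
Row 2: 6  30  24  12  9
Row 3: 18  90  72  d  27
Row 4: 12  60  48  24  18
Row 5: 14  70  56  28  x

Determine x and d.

Each row is a constant multiple of every other row — this is a multiplication table with the headers hidden.
Row 5 is 56/64 = 7/8 times row 1, so its entry in column 5 is 24 × 7/8 = 21.
Row 3 is 72/64 = 9/8 times row 1, so its entry in column 4 is 32 × 9/8 = 36.

x = 21, d = 36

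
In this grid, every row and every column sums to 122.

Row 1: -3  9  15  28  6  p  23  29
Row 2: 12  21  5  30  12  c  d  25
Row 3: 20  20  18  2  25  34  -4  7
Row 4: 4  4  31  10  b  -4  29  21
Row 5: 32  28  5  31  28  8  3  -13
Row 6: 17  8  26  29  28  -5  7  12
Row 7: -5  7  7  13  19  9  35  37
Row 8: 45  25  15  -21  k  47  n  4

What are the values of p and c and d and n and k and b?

The known cells in row 4 total 95, leaving 122 − 95 = 27 for the blank.
The known cells in column 5 total 145, leaving 122 − 145 = -23 for the blank.
The known cells in row 8 total 92, leaving 122 − 92 = 30 for the blank.
The known cells in row 1 total 107, leaving 122 − 107 = 15 for the blank.
The known cells in column 6 total 104, leaving 122 − 104 = 18 for the blank.
The known cells in row 2 total 123, leaving 122 − 123 = -1 for the blank.

p = 15, c = 18, d = -1, n = 30, k = -23, b = 27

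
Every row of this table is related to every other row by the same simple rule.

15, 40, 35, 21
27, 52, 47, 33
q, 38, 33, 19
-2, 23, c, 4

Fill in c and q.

The difference between any two rows is the same in every column — this is an addition table with the headers hidden.
Row 4 minus row 1 is 23 − 40 = -17, so its entry in column 3 is 35 + (-17) = 18.
Row 3 minus row 1 is 38 − 40 = -2, so its entry in column 1 is 15 + (-2) = 13.

c = 18, q = 13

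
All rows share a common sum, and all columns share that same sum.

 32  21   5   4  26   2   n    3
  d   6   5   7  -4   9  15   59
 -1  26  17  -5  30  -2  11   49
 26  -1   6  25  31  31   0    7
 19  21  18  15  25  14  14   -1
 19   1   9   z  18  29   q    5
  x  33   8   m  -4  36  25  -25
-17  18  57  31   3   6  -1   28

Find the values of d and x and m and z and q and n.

Rows 3 and 4 both sum to 125, so that's the common total.
Row 1 has 32 + 21 + 5 + 4 + 26 + 2 + 3 = 93; the blank must be 125 − 93 = 32.
Column 7 has 32 + 15 + 11 + 0 + 14 + 25 − 1 = 96; the blank must be 125 − 96 = 29.
Row 6 has 19 + 1 + 9 + 18 + 29 + 29 + 5 = 110; the blank must be 125 − 110 = 15.
Row 2 has 6 + 5 + 7 − 4 + 9 + 15 + 59 = 97; the blank must be 125 − 97 = 28.
Column 1 has 32 + 28 − 1 + 26 + 19 + 19 − 17 = 106; the blank must be 125 − 106 = 19.
Row 7 has 19 + 33 + 8 − 4 + 36 + 25 − 25 = 92; the blank must be 125 − 92 = 33.

d = 28, x = 19, m = 33, z = 15, q = 29, n = 32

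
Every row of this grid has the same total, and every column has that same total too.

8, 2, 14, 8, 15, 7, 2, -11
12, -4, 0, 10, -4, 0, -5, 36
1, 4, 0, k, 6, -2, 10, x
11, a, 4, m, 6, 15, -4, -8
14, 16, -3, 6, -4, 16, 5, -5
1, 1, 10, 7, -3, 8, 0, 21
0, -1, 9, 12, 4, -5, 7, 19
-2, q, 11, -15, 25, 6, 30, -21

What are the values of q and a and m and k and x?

q = 11, a = 16, m = 5, k = 12, x = 14

Rows 1 and 2 both sum to 45, so that's the common total.
The known cells in row 8 total 34, leaving 45 − 34 = 11 for the blank.
The known cells in column 8 total 31, leaving 45 − 31 = 14 for the blank.
The known cells in column 2 total 29, leaving 45 − 29 = 16 for the blank.
The known cells in row 3 total 33, leaving 45 − 33 = 12 for the blank.
The known cells in row 4 total 40, leaving 45 − 40 = 5 for the blank.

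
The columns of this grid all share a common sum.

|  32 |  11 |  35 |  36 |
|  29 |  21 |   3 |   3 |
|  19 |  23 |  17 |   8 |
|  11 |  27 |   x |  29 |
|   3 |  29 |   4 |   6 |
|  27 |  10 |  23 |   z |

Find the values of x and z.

The complete columns each total 121.
Column 3 is missing 121 − 82 = 39 (since 35 + 3 + 17 + 4 + 23 = 82).
Column 4 is missing 121 − 82 = 39 (since 36 + 3 + 8 + 29 + 6 = 82).

x = 39, z = 39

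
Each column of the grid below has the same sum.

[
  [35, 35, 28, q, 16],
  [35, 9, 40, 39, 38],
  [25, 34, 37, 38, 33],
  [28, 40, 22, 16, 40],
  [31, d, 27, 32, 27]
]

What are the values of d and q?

d = 36, q = 29

Column 1 sums to 154 and so does column 5; that's the common total.
In column 2 the known cells total 118, leaving 154 − 118 = 36.
In column 4 the known cells total 125, leaving 154 − 125 = 29.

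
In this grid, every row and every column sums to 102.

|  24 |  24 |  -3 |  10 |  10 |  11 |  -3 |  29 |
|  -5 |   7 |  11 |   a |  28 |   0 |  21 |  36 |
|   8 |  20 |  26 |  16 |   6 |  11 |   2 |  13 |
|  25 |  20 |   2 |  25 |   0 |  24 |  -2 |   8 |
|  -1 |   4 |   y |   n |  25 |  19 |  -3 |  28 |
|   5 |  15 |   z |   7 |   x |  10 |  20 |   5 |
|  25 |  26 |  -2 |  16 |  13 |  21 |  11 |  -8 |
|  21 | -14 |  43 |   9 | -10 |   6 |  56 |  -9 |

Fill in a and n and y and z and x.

Column 5 has 10 + 28 + 6 + 0 + 25 + 13 − 10 = 72; the blank must be 102 − 72 = 30.
Row 2 has -5 + 7 + 11 + 28 + 0 + 21 + 36 = 98; the blank must be 102 − 98 = 4.
Column 4 has 10 + 4 + 16 + 25 + 7 + 16 + 9 = 87; the blank must be 102 − 87 = 15.
Row 5 has -1 + 4 + 15 + 25 + 19 − 3 + 28 = 87; the blank must be 102 − 87 = 15.
Row 6 has 5 + 15 + 7 + 30 + 10 + 20 + 5 = 92; the blank must be 102 − 92 = 10.

a = 4, n = 15, y = 15, z = 10, x = 30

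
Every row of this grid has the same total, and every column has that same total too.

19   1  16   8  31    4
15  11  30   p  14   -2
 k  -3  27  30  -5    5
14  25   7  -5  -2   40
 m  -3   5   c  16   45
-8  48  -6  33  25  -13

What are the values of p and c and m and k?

Rows 1 and 4 both sum to 79, so that's the common total.
The known cells in row 3 total 54, leaving 79 − 54 = 25 for the blank.
The known cells in column 1 total 65, leaving 79 − 65 = 14 for the blank.
The known cells in row 2 total 68, leaving 79 − 68 = 11 for the blank.
The known cells in row 5 total 77, leaving 79 − 77 = 2 for the blank.

p = 11, c = 2, m = 14, k = 25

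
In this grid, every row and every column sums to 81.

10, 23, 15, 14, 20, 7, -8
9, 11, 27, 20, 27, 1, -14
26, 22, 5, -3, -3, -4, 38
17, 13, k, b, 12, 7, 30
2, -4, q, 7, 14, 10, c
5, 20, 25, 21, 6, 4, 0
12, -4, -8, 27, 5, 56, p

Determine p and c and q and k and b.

p = -7, c = 42, q = 10, k = 7, b = -5

The known cells in column 4 total 86, leaving 81 − 86 = -5 for the blank.
The known cells in row 7 total 88, leaving 81 − 88 = -7 for the blank.
The known cells in column 7 total 39, leaving 81 − 39 = 42 for the blank.
The known cells in row 5 total 71, leaving 81 − 71 = 10 for the blank.
The known cells in row 4 total 74, leaving 81 − 74 = 7 for the blank.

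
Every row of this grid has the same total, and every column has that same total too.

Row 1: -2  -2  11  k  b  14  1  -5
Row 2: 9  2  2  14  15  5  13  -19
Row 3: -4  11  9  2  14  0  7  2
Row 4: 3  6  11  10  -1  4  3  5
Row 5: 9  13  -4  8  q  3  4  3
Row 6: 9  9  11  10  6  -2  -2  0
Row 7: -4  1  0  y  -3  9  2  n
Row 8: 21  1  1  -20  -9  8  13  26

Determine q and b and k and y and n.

q = 5, b = 14, k = 10, y = 7, n = 29

Rows 2 and 3 both sum to 41, so that's the common total.
Row 5 has 9 + 13 − 4 + 8 + 3 + 4 + 3 = 36; the blank must be 41 − 36 = 5.
Column 5 has 15 + 14 − 1 + 5 + 6 − 3 − 9 = 27; the blank must be 41 − 27 = 14.
Row 1 has -2 − 2 + 11 + 14 + 14 + 1 − 5 = 31; the blank must be 41 − 31 = 10.
Column 8 has -5 − 19 + 2 + 5 + 3 + 0 + 26 = 12; the blank must be 41 − 12 = 29.
Row 7 has -4 + 1 + 0 − 3 + 9 + 2 + 29 = 34; the blank must be 41 − 34 = 7.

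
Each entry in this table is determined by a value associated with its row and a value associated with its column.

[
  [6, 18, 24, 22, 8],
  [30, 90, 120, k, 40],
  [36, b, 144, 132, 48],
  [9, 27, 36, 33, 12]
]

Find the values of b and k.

Each row is a constant multiple of every other row — this is a multiplication table with the headers hidden.
Row 3 is 144/24 = 6/1 times row 1, so its entry in column 2 is 18 × 6/1 = 108.
Row 2 is 120/24 = 5/1 times row 1, so its entry in column 4 is 22 × 5/1 = 110.

b = 108, k = 110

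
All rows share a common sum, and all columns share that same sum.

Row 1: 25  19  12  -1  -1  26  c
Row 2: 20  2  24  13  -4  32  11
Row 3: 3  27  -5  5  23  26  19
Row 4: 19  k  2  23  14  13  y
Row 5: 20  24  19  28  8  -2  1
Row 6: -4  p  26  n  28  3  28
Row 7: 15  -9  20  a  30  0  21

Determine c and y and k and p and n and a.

c = 18, y = 0, k = 27, p = 8, n = 9, a = 21

Rows 2 and 3 both sum to 98, so that's the common total.
Row 1: 25 + 19 + 12 − 1 − 1 + 26 = 80, so its missing entry is 98 − 80 = 18.
Column 7: 18 + 11 + 19 + 1 + 28 + 21 = 98, so its missing entry is 98 − 98 = 0.
Row 4: 19 + 2 + 23 + 14 + 13 + 0 = 71, so its missing entry is 98 − 71 = 27.
Column 2: 19 + 2 + 27 + 27 + 24 − 9 = 90, so its missing entry is 98 − 90 = 8.
Row 6: -4 + 8 + 26 + 28 + 3 + 28 = 89, so its missing entry is 98 − 89 = 9.
Row 7: 15 − 9 + 20 + 30 + 0 + 21 = 77, so its missing entry is 98 − 77 = 21.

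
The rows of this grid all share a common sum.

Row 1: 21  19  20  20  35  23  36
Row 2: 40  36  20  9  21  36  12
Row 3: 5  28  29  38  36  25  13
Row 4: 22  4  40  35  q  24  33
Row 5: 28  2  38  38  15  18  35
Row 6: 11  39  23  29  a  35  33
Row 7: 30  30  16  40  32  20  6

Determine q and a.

q = 16, a = 4

Row 3 sums to 174 and so does row 7; that's the common total.
In row 4 the known cells total 158, leaving 174 − 158 = 16.
In row 6 the known cells total 170, leaving 174 − 170 = 4.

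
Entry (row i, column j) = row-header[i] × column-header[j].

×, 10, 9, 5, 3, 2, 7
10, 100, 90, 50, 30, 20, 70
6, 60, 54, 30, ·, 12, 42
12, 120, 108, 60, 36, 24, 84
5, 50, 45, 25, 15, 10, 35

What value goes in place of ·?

6 × 3 = 18.

18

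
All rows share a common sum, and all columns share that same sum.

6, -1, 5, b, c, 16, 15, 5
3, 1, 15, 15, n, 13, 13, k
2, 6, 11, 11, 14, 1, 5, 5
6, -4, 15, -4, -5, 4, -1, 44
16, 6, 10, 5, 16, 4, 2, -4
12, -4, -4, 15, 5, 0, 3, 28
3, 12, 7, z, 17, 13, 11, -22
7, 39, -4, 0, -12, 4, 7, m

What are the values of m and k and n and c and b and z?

m = 14, k = -15, n = 10, c = 10, b = -1, z = 14

Rows 3 and 4 both sum to 55, so that's the common total.
Row 8 has 7 + 39 − 4 + 0 − 12 + 4 + 7 = 41; the blank must be 55 − 41 = 14.
Column 8 has 5 + 5 + 44 − 4 + 28 − 22 + 14 = 70; the blank must be 55 − 70 = -15.
Row 2 has 3 + 1 + 15 + 15 + 13 + 13 − 15 = 45; the blank must be 55 − 45 = 10.
Column 5 has 10 + 14 − 5 + 16 + 5 + 17 − 12 = 45; the blank must be 55 − 45 = 10.
Row 1 has 6 − 1 + 5 + 10 + 16 + 15 + 5 = 56; the blank must be 55 − 56 = -1.
Row 7 has 3 + 12 + 7 + 17 + 13 + 11 − 22 = 41; the blank must be 55 − 41 = 14.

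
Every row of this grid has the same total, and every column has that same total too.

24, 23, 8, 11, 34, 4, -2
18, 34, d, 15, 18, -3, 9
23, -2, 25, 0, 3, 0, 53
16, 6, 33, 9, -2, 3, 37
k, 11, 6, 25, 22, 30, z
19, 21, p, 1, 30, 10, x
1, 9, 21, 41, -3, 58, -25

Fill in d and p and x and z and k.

Rows 1 and 3 both sum to 102, so that's the common total.
The known cells in column 1 total 101, leaving 102 − 101 = 1 for the blank.
The known cells in row 2 total 91, leaving 102 − 91 = 11 for the blank.
The known cells in row 5 total 95, leaving 102 − 95 = 7 for the blank.
The known cells in column 7 total 79, leaving 102 − 79 = 23 for the blank.
The known cells in row 6 total 104, leaving 102 − 104 = -2 for the blank.

d = 11, p = -2, x = 23, z = 7, k = 1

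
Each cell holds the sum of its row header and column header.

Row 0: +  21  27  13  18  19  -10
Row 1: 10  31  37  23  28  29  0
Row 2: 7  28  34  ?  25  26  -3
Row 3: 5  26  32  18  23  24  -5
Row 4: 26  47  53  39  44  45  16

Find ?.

20

7 + 13 = 20.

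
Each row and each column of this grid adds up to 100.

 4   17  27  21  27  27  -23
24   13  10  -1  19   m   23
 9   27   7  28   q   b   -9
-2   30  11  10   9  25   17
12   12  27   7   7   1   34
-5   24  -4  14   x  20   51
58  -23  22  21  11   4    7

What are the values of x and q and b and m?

x = 0, q = 27, b = 11, m = 12

Row 6 has -5 + 24 − 4 + 14 + 20 + 51 = 100; the blank must be 100 − 100 = 0.
Column 5 has 27 + 19 + 9 + 7 + 0 + 11 = 73; the blank must be 100 − 73 = 27.
Row 3 has 9 + 27 + 7 + 28 + 27 − 9 = 89; the blank must be 100 − 89 = 11.
Row 2 has 24 + 13 + 10 − 1 + 19 + 23 = 88; the blank must be 100 − 88 = 12.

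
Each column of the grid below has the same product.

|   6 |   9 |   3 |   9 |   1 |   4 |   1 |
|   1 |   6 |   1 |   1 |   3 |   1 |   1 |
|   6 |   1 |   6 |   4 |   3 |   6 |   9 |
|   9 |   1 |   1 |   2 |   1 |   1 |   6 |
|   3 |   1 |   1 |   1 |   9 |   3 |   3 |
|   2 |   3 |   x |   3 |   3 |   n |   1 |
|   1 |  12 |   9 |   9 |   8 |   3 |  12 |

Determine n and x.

Columns 5 and 7 each multiply to 1944, so every column has product 1944.
Column 6: 4×1×6×1×3×3 = 216, so the missing entry is 1944 ÷ 216 = 9.
Column 3: 3×1×6×1×1×9 = 162, so the missing entry is 1944 ÷ 162 = 12.

n = 9, x = 12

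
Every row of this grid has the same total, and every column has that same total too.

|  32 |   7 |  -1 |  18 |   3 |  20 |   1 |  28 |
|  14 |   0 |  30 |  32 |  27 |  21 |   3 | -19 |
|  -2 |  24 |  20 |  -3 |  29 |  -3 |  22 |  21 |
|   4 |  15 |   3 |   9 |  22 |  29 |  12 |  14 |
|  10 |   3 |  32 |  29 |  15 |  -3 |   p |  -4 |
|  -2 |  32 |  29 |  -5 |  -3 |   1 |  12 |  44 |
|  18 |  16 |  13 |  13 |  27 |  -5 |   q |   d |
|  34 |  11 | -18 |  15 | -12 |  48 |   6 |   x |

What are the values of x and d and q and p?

x = 24, d = 0, q = 26, p = 26

Rows 1 and 2 both sum to 108, so that's the common total.
The known cells in row 5 total 82, leaving 108 − 82 = 26 for the blank.
The known cells in column 7 total 82, leaving 108 − 82 = 26 for the blank.
The known cells in row 7 total 108, leaving 108 − 108 = 0 for the blank.
The known cells in row 8 total 84, leaving 108 − 84 = 24 for the blank.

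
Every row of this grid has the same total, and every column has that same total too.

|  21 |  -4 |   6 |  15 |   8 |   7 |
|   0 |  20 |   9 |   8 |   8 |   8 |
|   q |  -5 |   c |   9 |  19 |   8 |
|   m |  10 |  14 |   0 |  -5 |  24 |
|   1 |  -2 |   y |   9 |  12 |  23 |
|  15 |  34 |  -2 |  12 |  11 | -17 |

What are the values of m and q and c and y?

m = 10, q = 6, c = 16, y = 10

Rows 1 and 2 both sum to 53, so that's the common total.
Row 5 has 1 − 2 + 9 + 12 + 23 = 43; the blank must be 53 − 43 = 10.
Column 3 has 6 + 9 + 14 + 10 − 2 = 37; the blank must be 53 − 37 = 16.
Row 3 has -5 + 16 + 9 + 19 + 8 = 47; the blank must be 53 − 47 = 6.
Row 4 has 10 + 14 + 0 − 5 + 24 = 43; the blank must be 53 − 43 = 10.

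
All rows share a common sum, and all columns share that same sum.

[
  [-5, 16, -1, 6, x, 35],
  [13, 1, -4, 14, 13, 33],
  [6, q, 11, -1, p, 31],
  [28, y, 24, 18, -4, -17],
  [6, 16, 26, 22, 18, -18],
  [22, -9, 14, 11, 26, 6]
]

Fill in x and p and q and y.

Rows 2 and 5 both sum to 70, so that's the common total.
Row 4 has 28 + 24 + 18 − 4 − 17 = 49; the blank must be 70 − 49 = 21.
Row 1 has -5 + 16 − 1 + 6 + 35 = 51; the blank must be 70 − 51 = 19.
Column 5 has 19 + 13 − 4 + 18 + 26 = 72; the blank must be 70 − 72 = -2.
Row 3 has 6 + 11 − 1 − 2 + 31 = 45; the blank must be 70 − 45 = 25.

x = 19, p = -2, q = 25, y = 21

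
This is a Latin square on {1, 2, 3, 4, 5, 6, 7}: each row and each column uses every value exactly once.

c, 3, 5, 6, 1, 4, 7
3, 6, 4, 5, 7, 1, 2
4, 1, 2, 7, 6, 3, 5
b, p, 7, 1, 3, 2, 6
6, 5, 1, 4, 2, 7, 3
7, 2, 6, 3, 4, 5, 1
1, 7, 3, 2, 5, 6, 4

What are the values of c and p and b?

c = 2, p = 4, b = 5

At (row 1, col 1): row 1 already has {1, 3, 4, 5, 6, 7}, so the value is 2.
Cell (4,2): column 2 already has {1, 2, 3, 5, 6, 7} → 4.
For row 4, column 1: row 4 already has {1, 2, 3, 4, 6, 7}; that leaves 5.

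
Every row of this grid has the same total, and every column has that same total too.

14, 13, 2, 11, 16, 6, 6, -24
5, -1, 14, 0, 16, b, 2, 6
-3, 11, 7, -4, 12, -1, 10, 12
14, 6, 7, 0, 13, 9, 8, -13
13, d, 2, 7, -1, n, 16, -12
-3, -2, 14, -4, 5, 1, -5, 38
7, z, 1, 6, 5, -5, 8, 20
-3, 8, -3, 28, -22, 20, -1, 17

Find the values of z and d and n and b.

z = 2, d = 7, n = 12, b = 2

Rows 1 and 3 both sum to 44, so that's the common total.
Row 7 has 7 + 1 + 6 + 5 − 5 + 8 + 20 = 42; the blank must be 44 − 42 = 2.
Column 2 has 13 − 1 + 11 + 6 − 2 + 2 + 8 = 37; the blank must be 44 − 37 = 7.
Row 5 has 13 + 7 + 2 + 7 − 1 + 16 − 12 = 32; the blank must be 44 − 32 = 12.
Row 2 has 5 − 1 + 14 + 0 + 16 + 2 + 6 = 42; the blank must be 44 − 42 = 2.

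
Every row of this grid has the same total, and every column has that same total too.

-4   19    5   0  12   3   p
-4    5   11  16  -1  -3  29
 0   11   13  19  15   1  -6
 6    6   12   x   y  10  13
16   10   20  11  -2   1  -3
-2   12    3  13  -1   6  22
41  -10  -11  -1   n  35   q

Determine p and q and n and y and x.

Rows 2 and 3 both sum to 53, so that's the common total.
Row 1 has -4 + 19 + 5 + 0 + 12 + 3 = 35; the blank must be 53 − 35 = 18.
Column 4 has 0 + 16 + 19 + 11 + 13 − 1 = 58; the blank must be 53 − 58 = -5.
Row 4 has 6 + 6 + 12 − 5 + 10 + 13 = 42; the blank must be 53 − 42 = 11.
Column 5 has 12 − 1 + 15 + 11 − 2 − 1 = 34; the blank must be 53 − 34 = 19.
Row 7 has 41 − 10 − 11 − 1 + 19 + 35 = 73; the blank must be 53 − 73 = -20.

p = 18, q = -20, n = 19, y = 11, x = -5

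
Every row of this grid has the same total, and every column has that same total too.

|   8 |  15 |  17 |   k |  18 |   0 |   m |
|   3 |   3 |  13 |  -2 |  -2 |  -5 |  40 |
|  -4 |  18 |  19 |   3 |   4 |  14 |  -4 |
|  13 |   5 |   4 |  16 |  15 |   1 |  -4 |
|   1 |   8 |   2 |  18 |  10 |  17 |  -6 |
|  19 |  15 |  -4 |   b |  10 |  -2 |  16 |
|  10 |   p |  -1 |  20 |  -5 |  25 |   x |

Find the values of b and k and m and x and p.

b = -4, k = -1, m = -7, x = 15, p = -14

Rows 2 and 3 both sum to 50, so that's the common total.
The known cells in column 2 total 64, leaving 50 − 64 = -14 for the blank.
The known cells in row 7 total 35, leaving 50 − 35 = 15 for the blank.
The known cells in column 7 total 57, leaving 50 − 57 = -7 for the blank.
The known cells in row 1 total 51, leaving 50 − 51 = -1 for the blank.
The known cells in row 6 total 54, leaving 50 − 54 = -4 for the blank.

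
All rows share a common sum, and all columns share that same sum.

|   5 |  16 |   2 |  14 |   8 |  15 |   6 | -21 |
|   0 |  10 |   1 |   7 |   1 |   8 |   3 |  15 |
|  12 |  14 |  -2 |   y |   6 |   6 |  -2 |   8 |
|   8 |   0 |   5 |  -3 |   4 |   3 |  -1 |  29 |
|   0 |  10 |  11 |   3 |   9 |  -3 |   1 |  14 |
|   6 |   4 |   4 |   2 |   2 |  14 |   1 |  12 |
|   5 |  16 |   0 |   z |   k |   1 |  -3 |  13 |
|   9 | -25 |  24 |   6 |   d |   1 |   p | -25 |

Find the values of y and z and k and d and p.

y = 3, z = 13, k = 0, d = 15, p = 40

Rows 1 and 2 both sum to 45, so that's the common total.
The known cells in row 3 total 42, leaving 45 − 42 = 3 for the blank.
The known cells in column 7 total 5, leaving 45 − 5 = 40 for the blank.
The known cells in row 8 total 30, leaving 45 − 30 = 15 for the blank.
The known cells in column 5 total 45, leaving 45 − 45 = 0 for the blank.
The known cells in row 7 total 32, leaving 45 − 32 = 13 for the blank.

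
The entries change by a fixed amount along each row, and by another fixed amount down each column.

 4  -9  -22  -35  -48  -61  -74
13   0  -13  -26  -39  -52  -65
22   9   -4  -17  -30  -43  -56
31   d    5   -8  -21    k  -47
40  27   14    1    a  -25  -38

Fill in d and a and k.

d = 18, a = -12, k = -34

Along each row the entries change by -13 per step; down each column they change by 9.
Row 4: from 31 at column 1, stepping by -13 to column 2 gives 18.
Row 5: from 40 at column 1, stepping by -13 to column 5 gives -12.
Row 4: from 31 at column 1, stepping by -13 to column 6 gives -34.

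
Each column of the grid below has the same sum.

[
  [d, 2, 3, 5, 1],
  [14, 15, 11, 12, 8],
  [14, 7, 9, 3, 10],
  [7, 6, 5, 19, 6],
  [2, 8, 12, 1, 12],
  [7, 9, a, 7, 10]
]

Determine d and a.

Columns 2 and 5 both add up to 47, so every column sums to 47.
Column 1: 14 + 14 + 7 + 2 + 7 = 44, so the missing entry is 47 − 44 = 3.
Column 3: 3 + 11 + 9 + 5 + 12 = 40, so the missing entry is 47 − 40 = 7.

d = 3, a = 7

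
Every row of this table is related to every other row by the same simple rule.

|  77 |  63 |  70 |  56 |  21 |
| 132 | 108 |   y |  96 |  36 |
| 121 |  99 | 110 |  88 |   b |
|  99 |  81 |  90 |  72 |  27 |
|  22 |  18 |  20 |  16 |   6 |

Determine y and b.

y = 120, b = 33

Each row is a constant multiple of every other row — this is a multiplication table with the headers hidden.
Row 2 is 132/77 = 12/7 times row 1, so its entry in column 3 is 70 × 12/7 = 120.
Row 3 is 121/77 = 11/7 times row 1, so its entry in column 5 is 21 × 11/7 = 33.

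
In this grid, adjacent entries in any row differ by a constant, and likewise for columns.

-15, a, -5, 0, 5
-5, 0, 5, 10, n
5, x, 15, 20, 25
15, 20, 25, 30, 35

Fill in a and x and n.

a = -10, x = 10, n = 15

Along each row the entries change by 5 per step; down each column they change by 10.
Row 1: from -15 at column 1, stepping by 5 to column 2 gives -10.
Row 3: from 5 at column 1, stepping by 5 to column 2 gives 10.
Row 2: from -5 at column 1, stepping by 5 to column 5 gives 15.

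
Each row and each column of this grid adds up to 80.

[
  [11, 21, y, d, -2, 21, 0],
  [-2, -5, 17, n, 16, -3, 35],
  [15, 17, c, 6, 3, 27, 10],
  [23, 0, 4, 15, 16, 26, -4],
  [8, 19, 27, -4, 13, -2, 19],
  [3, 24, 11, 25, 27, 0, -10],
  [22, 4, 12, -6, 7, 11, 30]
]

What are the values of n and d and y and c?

n = 22, d = 22, y = 7, c = 2

The known cells in row 2 total 58, leaving 80 − 58 = 22 for the blank.
The known cells in column 4 total 58, leaving 80 − 58 = 22 for the blank.
The known cells in row 1 total 73, leaving 80 − 73 = 7 for the blank.
The known cells in row 3 total 78, leaving 80 − 78 = 2 for the blank.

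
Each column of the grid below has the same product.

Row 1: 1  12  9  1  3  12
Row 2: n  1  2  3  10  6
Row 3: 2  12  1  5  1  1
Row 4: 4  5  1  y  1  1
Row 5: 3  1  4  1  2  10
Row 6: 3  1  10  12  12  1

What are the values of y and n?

Columns 5 and 6 each multiply to 720, so every column has product 720.
Column 4: 1×3×5×1×12 = 180, so the missing entry is 720 ÷ 180 = 4.
Column 1: 1×2×4×3×3 = 72, so the missing entry is 720 ÷ 72 = 10.

y = 4, n = 10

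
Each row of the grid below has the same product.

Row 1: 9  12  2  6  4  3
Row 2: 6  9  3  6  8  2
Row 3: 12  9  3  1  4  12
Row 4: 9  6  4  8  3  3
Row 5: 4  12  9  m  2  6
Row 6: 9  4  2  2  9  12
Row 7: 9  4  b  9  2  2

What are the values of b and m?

b = 12, m = 3

Rows 1 and 2 each multiply to 15552, so every row has product 15552.
Row 7: 9×4×9×2×2 = 1296, so the missing entry is 15552 ÷ 1296 = 12.
Row 5: 4×12×9×2×6 = 5184, so the missing entry is 15552 ÷ 5184 = 3.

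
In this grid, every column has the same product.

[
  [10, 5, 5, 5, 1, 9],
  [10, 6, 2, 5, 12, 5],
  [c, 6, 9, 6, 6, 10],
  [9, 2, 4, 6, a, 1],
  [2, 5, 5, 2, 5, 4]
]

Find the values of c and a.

c = 1, a = 5

Columns 2 and 4 each multiply to 1800, so every column has product 1800.
Column 1: 10×10×9×2 = 1800, so the missing entry is 1800 ÷ 1800 = 1.
Column 5: 1×12×6×5 = 360, so the missing entry is 1800 ÷ 360 = 5.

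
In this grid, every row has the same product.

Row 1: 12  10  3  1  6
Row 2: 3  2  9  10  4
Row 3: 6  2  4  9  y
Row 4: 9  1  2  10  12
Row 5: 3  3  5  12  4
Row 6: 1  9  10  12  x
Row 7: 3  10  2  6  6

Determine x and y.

Rows 1 and 7 each multiply to 2160, so every row has product 2160.
Row 6: 1×9×10×12 = 1080, so the missing entry is 2160 ÷ 1080 = 2.
Row 3: 6×2×4×9 = 432, so the missing entry is 2160 ÷ 432 = 5.

x = 2, y = 5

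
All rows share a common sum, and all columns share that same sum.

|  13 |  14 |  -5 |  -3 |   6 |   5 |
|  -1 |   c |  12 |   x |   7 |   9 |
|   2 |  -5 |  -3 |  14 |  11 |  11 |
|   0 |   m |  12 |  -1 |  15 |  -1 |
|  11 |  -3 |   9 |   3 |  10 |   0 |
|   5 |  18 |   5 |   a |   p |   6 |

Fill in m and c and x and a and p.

Rows 1 and 3 both sum to 30, so that's the common total.
Row 4 has 0 + 12 − 1 + 15 − 1 = 25; the blank must be 30 − 25 = 5.
Column 2 has 14 − 5 + 5 − 3 + 18 = 29; the blank must be 30 − 29 = 1.
Column 5 has 6 + 7 + 11 + 15 + 10 = 49; the blank must be 30 − 49 = -19.
Row 6 has 5 + 18 + 5 − 19 + 6 = 15; the blank must be 30 − 15 = 15.
Row 2 has -1 + 1 + 12 + 7 + 9 = 28; the blank must be 30 − 28 = 2.

m = 5, c = 1, x = 2, a = 15, p = -19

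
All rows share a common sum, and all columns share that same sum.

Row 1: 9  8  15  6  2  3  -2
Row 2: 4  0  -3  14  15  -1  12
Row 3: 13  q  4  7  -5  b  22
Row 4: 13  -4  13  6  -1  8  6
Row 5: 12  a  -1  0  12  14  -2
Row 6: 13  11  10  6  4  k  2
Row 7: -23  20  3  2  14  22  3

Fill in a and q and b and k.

Rows 1 and 2 both sum to 41, so that's the common total.
Row 5: 12 − 1 + 0 + 12 + 14 − 2 = 35, so its missing entry is 41 − 35 = 6.
Column 2: 8 + 0 − 4 + 6 + 11 + 20 = 41, so its missing entry is 41 − 41 = 0.
Row 3: 13 + 0 + 4 + 7 − 5 + 22 = 41, so its missing entry is 41 − 41 = 0.
Row 6: 13 + 11 + 10 + 6 + 4 + 2 = 46, so its missing entry is 41 − 46 = -5.

a = 6, q = 0, b = 0, k = -5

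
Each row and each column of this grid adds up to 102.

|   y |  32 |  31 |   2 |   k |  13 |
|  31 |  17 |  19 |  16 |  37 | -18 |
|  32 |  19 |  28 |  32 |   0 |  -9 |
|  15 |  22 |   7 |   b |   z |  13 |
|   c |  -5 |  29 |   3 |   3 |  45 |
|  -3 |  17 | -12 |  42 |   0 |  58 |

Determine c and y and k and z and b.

c = 27, y = 0, k = 24, z = 38, b = 7

The known cells in row 5 total 75, leaving 102 − 75 = 27 for the blank.
The known cells in column 1 total 102, leaving 102 − 102 = 0 for the blank.
The known cells in row 1 total 78, leaving 102 − 78 = 24 for the blank.
The known cells in column 5 total 64, leaving 102 − 64 = 38 for the blank.
The known cells in row 4 total 95, leaving 102 − 95 = 7 for the blank.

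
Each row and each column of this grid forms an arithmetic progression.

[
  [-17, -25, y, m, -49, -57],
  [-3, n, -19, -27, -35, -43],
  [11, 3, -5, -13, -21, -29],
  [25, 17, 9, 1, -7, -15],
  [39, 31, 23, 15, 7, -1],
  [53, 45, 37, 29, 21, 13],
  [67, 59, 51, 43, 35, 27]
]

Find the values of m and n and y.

Along each row the entries change by -8 per step; down each column they change by 14.
Row 1: from -17 at column 1, stepping by -8 to column 4 gives -41.
Row 2: from -3 at column 1, stepping by -8 to column 2 gives -11.
Row 1: from -17 at column 1, stepping by -8 to column 3 gives -33.

m = -41, n = -11, y = -33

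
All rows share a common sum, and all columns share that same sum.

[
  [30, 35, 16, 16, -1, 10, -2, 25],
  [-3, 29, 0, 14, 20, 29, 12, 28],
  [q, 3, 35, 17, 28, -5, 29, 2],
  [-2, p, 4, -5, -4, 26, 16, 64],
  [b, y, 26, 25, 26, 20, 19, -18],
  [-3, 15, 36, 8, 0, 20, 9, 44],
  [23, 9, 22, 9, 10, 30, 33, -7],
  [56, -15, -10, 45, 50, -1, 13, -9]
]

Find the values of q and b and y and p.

Rows 1 and 2 both sum to 129, so that's the common total.
Row 4: -2 + 4 − 5 − 4 + 26 + 16 + 64 = 99, so its missing entry is 129 − 99 = 30.
Row 3: 3 + 35 + 17 + 28 − 5 + 29 + 2 = 109, so its missing entry is 129 − 109 = 20.
Column 1: 30 − 3 + 20 − 2 − 3 + 23 + 56 = 121, so its missing entry is 129 − 121 = 8.
Row 5: 8 + 26 + 25 + 26 + 20 + 19 − 18 = 106, so its missing entry is 129 − 106 = 23.

q = 20, b = 8, y = 23, p = 30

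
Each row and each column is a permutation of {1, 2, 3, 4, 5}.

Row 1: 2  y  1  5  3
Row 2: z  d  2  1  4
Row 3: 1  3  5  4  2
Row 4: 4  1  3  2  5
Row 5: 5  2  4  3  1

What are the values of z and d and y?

z = 3, d = 5, y = 4

Cell (2,1): column 1 already has {1, 2, 4, 5} → 3.
At (row 2, col 2): row 2 already has {1, 2, 3, 4}, so the value is 5.
Cell (1,2): row 1 already has {1, 2, 3, 5} → 4.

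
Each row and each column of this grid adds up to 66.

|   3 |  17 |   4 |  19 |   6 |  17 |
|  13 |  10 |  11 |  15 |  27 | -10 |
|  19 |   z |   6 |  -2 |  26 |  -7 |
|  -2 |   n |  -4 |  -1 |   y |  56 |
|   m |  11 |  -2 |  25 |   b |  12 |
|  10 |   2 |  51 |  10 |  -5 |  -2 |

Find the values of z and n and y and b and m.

Column 1: 3 + 13 + 19 − 2 + 10 = 43, so its missing entry is 66 − 43 = 23.
Row 5: 23 + 11 − 2 + 25 + 12 = 69, so its missing entry is 66 − 69 = -3.
Row 3: 19 + 6 − 2 + 26 − 7 = 42, so its missing entry is 66 − 42 = 24.
Column 5: 6 + 27 + 26 − 3 − 5 = 51, so its missing entry is 66 − 51 = 15.
Row 4: -2 − 4 − 1 + 15 + 56 = 64, so its missing entry is 66 − 64 = 2.

z = 24, n = 2, y = 15, b = -3, m = 23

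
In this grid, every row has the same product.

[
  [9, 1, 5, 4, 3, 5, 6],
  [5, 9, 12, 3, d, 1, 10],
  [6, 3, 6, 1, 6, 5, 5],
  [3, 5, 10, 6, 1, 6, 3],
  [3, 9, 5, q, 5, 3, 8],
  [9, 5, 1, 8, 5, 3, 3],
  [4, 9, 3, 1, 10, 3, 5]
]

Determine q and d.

q = 1, d = 1

Rows 1 and 3 each multiply to 16200, so every row has product 16200.
Row 5: 3×9×5×5×3×8 = 16200, so the missing entry is 16200 ÷ 16200 = 1.
Row 2: 5×9×12×3×1×10 = 16200, so the missing entry is 16200 ÷ 16200 = 1.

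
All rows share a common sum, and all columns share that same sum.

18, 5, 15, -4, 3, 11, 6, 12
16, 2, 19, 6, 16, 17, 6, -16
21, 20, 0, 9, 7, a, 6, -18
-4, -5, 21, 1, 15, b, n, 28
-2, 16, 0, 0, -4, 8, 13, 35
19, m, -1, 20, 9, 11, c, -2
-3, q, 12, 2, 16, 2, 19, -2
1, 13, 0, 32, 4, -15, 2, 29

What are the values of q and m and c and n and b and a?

q = 20, m = -5, c = 15, n = -1, b = 11, a = 21

Rows 1 and 2 both sum to 66, so that's the common total.
Row 7 has -3 + 12 + 2 + 16 + 2 + 19 − 2 = 46; the blank must be 66 − 46 = 20.
Column 2 has 5 + 2 + 20 − 5 + 16 + 20 + 13 = 71; the blank must be 66 − 71 = -5.
Row 6 has 19 − 5 − 1 + 20 + 9 + 11 − 2 = 51; the blank must be 66 − 51 = 15.
Column 7 has 6 + 6 + 6 + 13 + 15 + 19 + 2 = 67; the blank must be 66 − 67 = -1.
Row 3 has 21 + 20 + 0 + 9 + 7 + 6 − 18 = 45; the blank must be 66 − 45 = 21.
Row 4 has -4 − 5 + 21 + 1 + 15 − 1 + 28 = 55; the blank must be 66 − 55 = 11.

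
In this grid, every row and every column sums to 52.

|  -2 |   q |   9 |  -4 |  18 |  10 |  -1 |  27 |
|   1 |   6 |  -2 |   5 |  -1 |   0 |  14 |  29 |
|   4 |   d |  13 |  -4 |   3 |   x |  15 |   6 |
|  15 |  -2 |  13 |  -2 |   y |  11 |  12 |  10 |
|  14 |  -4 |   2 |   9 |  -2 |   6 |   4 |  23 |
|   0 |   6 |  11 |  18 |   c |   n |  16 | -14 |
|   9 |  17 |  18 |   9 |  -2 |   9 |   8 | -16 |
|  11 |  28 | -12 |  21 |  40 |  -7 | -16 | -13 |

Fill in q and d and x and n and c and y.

q = -5, d = 6, x = 9, n = 14, c = 1, y = -5

Row 1 has -2 + 9 − 4 + 18 + 10 − 1 + 27 = 57; the blank must be 52 − 57 = -5.
Column 2 has -5 + 6 − 2 − 4 + 6 + 17 + 28 = 46; the blank must be 52 − 46 = 6.
Row 4 has 15 − 2 + 13 − 2 + 11 + 12 + 10 = 57; the blank must be 52 − 57 = -5.
Column 5 has 18 − 1 + 3 − 5 − 2 − 2 + 40 = 51; the blank must be 52 − 51 = 1.
Row 6 has 0 + 6 + 11 + 18 + 1 + 16 − 14 = 38; the blank must be 52 − 38 = 14.
Row 3 has 4 + 6 + 13 − 4 + 3 + 15 + 6 = 43; the blank must be 52 − 43 = 9.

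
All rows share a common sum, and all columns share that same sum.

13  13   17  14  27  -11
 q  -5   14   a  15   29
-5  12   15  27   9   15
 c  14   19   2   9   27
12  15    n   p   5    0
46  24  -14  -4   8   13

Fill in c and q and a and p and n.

Rows 1 and 3 both sum to 73, so that's the common total.
Column 3 has 17 + 14 + 15 + 19 − 14 = 51; the blank must be 73 − 51 = 22.
Row 5 has 12 + 15 + 22 + 5 + 0 = 54; the blank must be 73 − 54 = 19.
Row 4 has 14 + 19 + 2 + 9 + 27 = 71; the blank must be 73 − 71 = 2.
Column 1 has 13 − 5 + 2 + 12 + 46 = 68; the blank must be 73 − 68 = 5.
Row 2 has 5 − 5 + 14 + 15 + 29 = 58; the blank must be 73 − 58 = 15.

c = 2, q = 5, a = 15, p = 19, n = 22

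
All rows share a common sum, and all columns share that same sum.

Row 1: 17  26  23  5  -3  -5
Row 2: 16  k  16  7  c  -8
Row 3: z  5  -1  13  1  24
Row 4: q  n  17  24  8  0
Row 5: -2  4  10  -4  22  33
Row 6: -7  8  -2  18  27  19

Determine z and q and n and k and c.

Rows 1 and 5 both sum to 63, so that's the common total.
Row 3 has 5 − 1 + 13 + 1 + 24 = 42; the blank must be 63 − 42 = 21.
Column 5 has -3 + 1 + 8 + 22 + 27 = 55; the blank must be 63 − 55 = 8.
Row 2 has 16 + 16 + 7 + 8 − 8 = 39; the blank must be 63 − 39 = 24.
Column 2 has 26 + 24 + 5 + 4 + 8 = 67; the blank must be 63 − 67 = -4.
Row 4 has -4 + 17 + 24 + 8 + 0 = 45; the blank must be 63 − 45 = 18.

z = 21, q = 18, n = -4, k = 24, c = 8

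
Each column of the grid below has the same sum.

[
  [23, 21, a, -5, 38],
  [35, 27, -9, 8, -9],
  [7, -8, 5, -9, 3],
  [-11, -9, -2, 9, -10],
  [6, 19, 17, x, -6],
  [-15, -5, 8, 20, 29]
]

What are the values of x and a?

x = 22, a = 26

The complete columns each total 45.
Column 4 is missing 45 − 23 = 22 (since -5 + 8 − 9 + 9 + 20 = 23).
Column 3 is missing 45 − 19 = 26 (since -9 + 5 − 2 + 17 + 8 = 19).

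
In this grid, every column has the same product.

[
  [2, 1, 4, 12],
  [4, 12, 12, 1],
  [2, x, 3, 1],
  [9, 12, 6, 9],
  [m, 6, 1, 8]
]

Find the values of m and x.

Columns 3 and 4 each multiply to 864, so every column has product 864.
Column 1: 2×4×2×9 = 144, so the missing entry is 864 ÷ 144 = 6.
Column 2: 1×12×12×6 = 864, so the missing entry is 864 ÷ 864 = 1.

m = 6, x = 1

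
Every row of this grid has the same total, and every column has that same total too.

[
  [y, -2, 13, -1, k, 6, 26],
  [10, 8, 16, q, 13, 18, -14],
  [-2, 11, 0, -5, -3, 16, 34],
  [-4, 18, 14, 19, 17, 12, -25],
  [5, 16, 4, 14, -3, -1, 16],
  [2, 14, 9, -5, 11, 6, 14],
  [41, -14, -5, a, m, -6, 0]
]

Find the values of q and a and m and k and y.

q = 0, a = 29, m = 6, k = 10, y = -1

Rows 3 and 4 both sum to 51, so that's the common total.
The known cells in column 1 total 52, leaving 51 − 52 = -1 for the blank.
The known cells in row 1 total 41, leaving 51 − 41 = 10 for the blank.
The known cells in column 5 total 45, leaving 51 − 45 = 6 for the blank.
The known cells in row 7 total 22, leaving 51 − 22 = 29 for the blank.
The known cells in row 2 total 51, leaving 51 − 51 = 0 for the blank.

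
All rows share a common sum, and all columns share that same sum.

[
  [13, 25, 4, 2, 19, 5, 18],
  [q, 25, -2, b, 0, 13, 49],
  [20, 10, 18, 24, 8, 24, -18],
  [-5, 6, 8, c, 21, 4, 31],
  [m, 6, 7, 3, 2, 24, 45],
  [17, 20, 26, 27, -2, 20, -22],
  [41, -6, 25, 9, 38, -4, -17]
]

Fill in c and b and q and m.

c = 21, b = 0, q = 1, m = -1

Rows 1 and 3 both sum to 86, so that's the common total.
Row 5 has 6 + 7 + 3 + 2 + 24 + 45 = 87; the blank must be 86 − 87 = -1.
Column 1 has 13 + 20 − 5 − 1 + 17 + 41 = 85; the blank must be 86 − 85 = 1.
Row 4 has -5 + 6 + 8 + 21 + 4 + 31 = 65; the blank must be 86 − 65 = 21.
Row 2 has 1 + 25 − 2 + 0 + 13 + 49 = 86; the blank must be 86 − 86 = 0.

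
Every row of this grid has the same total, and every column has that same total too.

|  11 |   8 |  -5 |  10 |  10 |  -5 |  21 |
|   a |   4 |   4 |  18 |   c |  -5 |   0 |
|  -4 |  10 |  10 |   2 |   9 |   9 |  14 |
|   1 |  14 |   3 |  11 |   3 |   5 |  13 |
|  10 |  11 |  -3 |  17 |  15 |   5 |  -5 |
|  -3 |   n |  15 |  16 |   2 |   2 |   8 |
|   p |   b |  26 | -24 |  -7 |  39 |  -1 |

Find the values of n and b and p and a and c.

Rows 1 and 3 both sum to 50, so that's the common total.
Row 6: -3 + 15 + 16 + 2 + 2 + 8 = 40, so its missing entry is 50 − 40 = 10.
Column 2: 8 + 4 + 10 + 14 + 11 + 10 = 57, so its missing entry is 50 − 57 = -7.
Column 5: 10 + 9 + 3 + 15 + 2 − 7 = 32, so its missing entry is 50 − 32 = 18.
Row 7: -7 + 26 − 24 − 7 + 39 − 1 = 26, so its missing entry is 50 − 26 = 24.
Row 2: 4 + 4 + 18 + 18 − 5 + 0 = 39, so its missing entry is 50 − 39 = 11.

n = 10, b = -7, p = 24, a = 11, c = 18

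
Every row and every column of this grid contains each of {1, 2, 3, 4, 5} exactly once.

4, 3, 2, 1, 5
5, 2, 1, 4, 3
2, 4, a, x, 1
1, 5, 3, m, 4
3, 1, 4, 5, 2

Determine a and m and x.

a = 5, m = 2, x = 3

Cell (4,4): row 4 already has {1, 3, 4, 5} → 2.
At (row 3, col 4): column 4 already has {1, 2, 4, 5}, so the value is 3.
At (row 3, col 3): row 3 already has {1, 2, 3, 4}, so the value is 5.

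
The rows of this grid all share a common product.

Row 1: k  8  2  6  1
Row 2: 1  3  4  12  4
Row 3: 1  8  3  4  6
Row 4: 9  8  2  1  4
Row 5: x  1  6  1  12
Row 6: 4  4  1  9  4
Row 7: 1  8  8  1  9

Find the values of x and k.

Rows 2 and 7 each multiply to 576, so every row has product 576.
Row 5: 1×6×1×12 = 72, so the missing entry is 576 ÷ 72 = 8.
Row 1: 8×2×6×1 = 96, so the missing entry is 576 ÷ 96 = 6.

x = 8, k = 6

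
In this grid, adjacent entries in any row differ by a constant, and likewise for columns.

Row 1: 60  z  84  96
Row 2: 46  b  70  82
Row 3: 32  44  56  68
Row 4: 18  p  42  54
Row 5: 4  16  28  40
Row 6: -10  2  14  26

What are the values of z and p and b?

z = 72, p = 30, b = 58

Along each row the entries change by 12 per step; down each column they change by -14.
Row 1: from 60 at column 1, stepping by 12 to column 2 gives 72.
Row 4: from 18 at column 1, stepping by 12 to column 2 gives 30.
Row 2: from 46 at column 1, stepping by 12 to column 2 gives 58.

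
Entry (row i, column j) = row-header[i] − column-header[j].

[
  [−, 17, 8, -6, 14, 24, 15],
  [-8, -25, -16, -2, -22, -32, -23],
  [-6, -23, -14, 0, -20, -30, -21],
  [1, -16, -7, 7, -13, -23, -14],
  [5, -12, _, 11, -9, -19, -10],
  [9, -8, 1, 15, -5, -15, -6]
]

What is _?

-3

5 − 8 = -3.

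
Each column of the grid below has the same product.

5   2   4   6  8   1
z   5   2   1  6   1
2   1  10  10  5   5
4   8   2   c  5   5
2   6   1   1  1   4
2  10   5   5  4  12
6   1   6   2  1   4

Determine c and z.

c = 8, z = 5

Columns 3 and 5 each multiply to 4800, so every column has product 4800.
Column 4: 6×1×10×1×5×2 = 600, so the missing entry is 4800 ÷ 600 = 8.
Column 1: 5×2×4×2×2×6 = 960, so the missing entry is 4800 ÷ 960 = 5.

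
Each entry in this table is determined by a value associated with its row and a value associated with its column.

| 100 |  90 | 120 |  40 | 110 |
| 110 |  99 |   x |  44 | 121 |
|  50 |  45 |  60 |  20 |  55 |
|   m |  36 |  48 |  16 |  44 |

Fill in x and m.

Each row is a constant multiple of every other row — this is a multiplication table with the headers hidden.
Row 2 is 44/40 = 11/10 times row 1, so its entry in column 3 is 120 × 11/10 = 132.
Row 4 is 16/40 = 2/5 times row 1, so its entry in column 1 is 100 × 2/5 = 40.

x = 132, m = 40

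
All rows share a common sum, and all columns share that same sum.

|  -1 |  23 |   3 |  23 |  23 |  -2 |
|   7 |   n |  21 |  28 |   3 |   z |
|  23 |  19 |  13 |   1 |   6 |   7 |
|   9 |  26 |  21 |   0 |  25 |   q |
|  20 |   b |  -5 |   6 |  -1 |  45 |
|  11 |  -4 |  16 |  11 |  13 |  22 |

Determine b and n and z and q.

Rows 1 and 3 both sum to 69, so that's the common total.
The known cells in row 5 total 65, leaving 69 − 65 = 4 for the blank.
The known cells in column 2 total 68, leaving 69 − 68 = 1 for the blank.
The known cells in row 4 total 81, leaving 69 − 81 = -12 for the blank.
The known cells in row 2 total 60, leaving 69 − 60 = 9 for the blank.

b = 4, n = 1, z = 9, q = -12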